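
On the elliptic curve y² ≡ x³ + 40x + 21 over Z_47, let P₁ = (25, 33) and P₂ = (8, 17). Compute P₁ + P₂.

(25, 33) + (8, 17). λ = (17 - 33)/(8 - 25) ≡ 31/30 mod 47. 30⁻¹ ≡ 11 (mod 47), so λ ≡ 12.
  x = λ² - 25 - 8 = 144 - 33 ≡ 17; y = λ·(25 - 17) - 33 ≡ 16. → (17, 16)

(17, 16)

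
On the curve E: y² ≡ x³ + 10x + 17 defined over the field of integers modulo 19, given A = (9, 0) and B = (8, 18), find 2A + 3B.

(0, 6)

First 2A:
Repeated addition: build up to 2A.
2A: (9, 0) + (9, 0): same x and y₁ ≡ -y₂, so the sum is 𝒪.
2A = 𝒪.
Next 3B:
Repeated addition: build up to 3B.
2B: tangent at (8, 18): λ = (3·8² + 10)/(2·18) ≡ 12/17. 17⁻¹ ≡ 9 (mod 19), so λ ≡ 12·9 ≡ 13.
  x = λ² - 8 - 8 = 169 - 16 ≡ 1; y = λ·(8 - 1) - 18 ≡ 16. → (1, 16)
3B: (1, 16) + (8, 18). λ = (18 - 16)/(8 - 1) ≡ 2/7 mod 19. 7⁻¹ ≡ 11 (mod 19) since 7·11 = 77 ≡ 1, so λ ≡ 3.
  x = λ² - 1 - 8 = 9 - 9 ≡ 0; y = λ·(1 - 0) - 16 ≡ 6. → (0, 6)
3B = (0, 6).
Finally 2A + 3B:
𝒪 + (0, 6) = (0, 6) (identity).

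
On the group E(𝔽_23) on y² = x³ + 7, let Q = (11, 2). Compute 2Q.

(4, 18)

tangent at (11, 2): λ = (3·11² + 0)/(2·2) ≡ 18/4. 4⁻¹ ≡ 6 (mod 23), so λ ≡ 18·6 ≡ 16.
  x = λ² - 11 - 11 = 256 - 22 ≡ 4; y = λ·(11 - 4) - 2 ≡ 18. → (4, 18)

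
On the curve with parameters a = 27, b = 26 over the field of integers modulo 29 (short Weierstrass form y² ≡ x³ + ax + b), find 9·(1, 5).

(14, 4)

Write Q = (1, 5).
Repeated addition: build up to 9Q.
2Q: tangent at (1, 5): λ = (3·1² + 27)/(2·5) ≡ 1/10. 10⁻¹ ≡ 3 (mod 29) since 10·3 = 30 ≡ 1, so λ ≡ 1·3 ≡ 3.
  x = λ² - 1 - 1 = 9 - 2 ≡ 7; y = λ·(1 - 7) - 5 ≡ 6. → (7, 6)
3Q: (7, 6) + (1, 5). λ = (5 - 6)/(1 - 7) ≡ 28/23 mod 29. 23⁻¹ ≡ 24 (mod 29) since 23·24 = 552 ≡ 1, so λ ≡ 5.
  x = λ² - 7 - 1 = 25 - 8 ≡ 17; y = λ·(7 - 17) - 6 ≡ 2. → (17, 2)
4Q: (17, 2) + (1, 5). λ = (5 - 2)/(1 - 17) ≡ 3/13 mod 29. 13⁻¹ ≡ 9 (mod 29) since 13·9 = 117 ≡ 1, so λ ≡ 27.
  x = λ² - 17 - 1 = 729 - 18 ≡ 15; y = λ·(17 - 15) - 2 ≡ 23. → (15, 23)
5Q: (15, 23) + (1, 5). λ = (5 - 23)/(1 - 15) ≡ 11/15 mod 29. 15⁻¹ ≡ 2 (mod 29) since 15·2 = 30 ≡ 1, so λ ≡ 22.
  x = λ² - 15 - 1 = 484 - 16 ≡ 4; y = λ·(15 - 4) - 23 ≡ 16. → (4, 16)
6Q: (4, 16) + (1, 5). λ = (5 - 16)/(1 - 4) ≡ 18/26 mod 29. 26⁻¹ ≡ 19 (mod 29) since 26·19 = 494 ≡ 1, so λ ≡ 23.
  x = λ² - 4 - 1 = 529 - 5 ≡ 2; y = λ·(4 - 2) - 16 ≡ 1. → (2, 1)
7Q: (2, 1) + (1, 5). λ = (5 - 1)/(1 - 2) ≡ 4/28 mod 29. 28⁻¹ ≡ 28 (mod 29), so λ ≡ 25.
  x = λ² - 2 - 1 = 625 - 3 ≡ 13; y = λ·(2 - 13) - 1 ≡ 14. → (13, 14)
8Q: (13, 14) + (1, 5). λ = (5 - 14)/(1 - 13) ≡ 20/17 mod 29. 17⁻¹ ≡ 12 (mod 29), so λ ≡ 8.
  x = λ² - 13 - 1 = 64 - 14 ≡ 21; y = λ·(13 - 21) - 14 ≡ 9. → (21, 9)
9Q: (21, 9) + (1, 5). λ = (5 - 9)/(1 - 21) ≡ 25/9 mod 29. 9⁻¹ ≡ 13 (mod 29), so λ ≡ 6.
  x = λ² - 21 - 1 = 36 - 22 ≡ 14; y = λ·(21 - 14) - 9 ≡ 4. → (14, 4)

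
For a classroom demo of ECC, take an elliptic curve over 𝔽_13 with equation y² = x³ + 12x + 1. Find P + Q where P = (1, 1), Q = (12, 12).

(1, 1) + (12, 12). λ = (12 - 1)/(12 - 1) ≡ 11/11 mod 13. 11⁻¹ ≡ 6 (mod 13) since 11·6 = 66 ≡ 1, so λ ≡ 1.
  x = λ² - 1 - 12 = 1 - 13 ≡ 1; y = λ·(1 - 1) - 1 ≡ 12. → (1, 12)

(1, 12)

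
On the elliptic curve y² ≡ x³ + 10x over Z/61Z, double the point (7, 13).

tangent at (7, 13): λ = (3·7² + 10)/(2·13) ≡ 35/26. 26⁻¹ ≡ 54 (mod 61), so λ ≡ 35·54 ≡ 60.
  x = λ² - 7 - 7 = 3600 - 14 ≡ 48; y = λ·(7 - 48) - 13 ≡ 28. → (48, 28)

(48, 28)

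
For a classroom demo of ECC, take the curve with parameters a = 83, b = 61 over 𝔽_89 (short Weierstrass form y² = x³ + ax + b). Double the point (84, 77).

(28, 29)

tangent at (84, 77): λ = (3·84² + 83)/(2·77) ≡ 69/65. 65⁻¹ ≡ 63 (mod 89) since 65·63 = 4095 ≡ 1, so λ ≡ 69·63 ≡ 75.
  x = λ² - 84 - 84 = 5625 - 168 ≡ 28; y = λ·(84 - 28) - 77 ≡ 29. → (28, 29)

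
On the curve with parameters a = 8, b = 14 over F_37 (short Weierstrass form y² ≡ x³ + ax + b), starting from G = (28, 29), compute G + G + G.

Repeated addition: build up to 3G.
2G: tangent at (28, 29): λ = (3·28² + 8)/(2·29) ≡ 29/21. 21⁻¹ ≡ 30 (mod 37) since 21·30 = 630 ≡ 1, so λ ≡ 29·30 ≡ 19.
  x = λ² - 28 - 28 = 361 - 56 ≡ 9; y = λ·(28 - 9) - 29 ≡ 36. → (9, 36)
3G: (9, 36) + (28, 29). λ = (29 - 36)/(28 - 9) ≡ 30/19 mod 37. 19⁻¹ ≡ 2 (mod 37), so λ ≡ 23.
  x = λ² - 9 - 28 = 529 - 37 ≡ 11; y = λ·(9 - 11) - 36 ≡ 29. → (11, 29)

(11, 29)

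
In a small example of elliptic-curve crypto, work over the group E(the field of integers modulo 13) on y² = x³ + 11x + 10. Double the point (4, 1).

tangent at (4, 1): λ = (3·4² + 11)/(2·1) ≡ 7/2. 2⁻¹ ≡ 7 (mod 13), so λ ≡ 7·7 ≡ 10.
  x = λ² - 4 - 4 = 100 - 8 ≡ 1; y = λ·(4 - 1) - 1 ≡ 3. → (1, 3)

(1, 3)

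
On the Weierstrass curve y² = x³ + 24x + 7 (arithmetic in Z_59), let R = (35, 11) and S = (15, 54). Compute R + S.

(35, 11) + (15, 54). λ = (54 - 11)/(15 - 35) ≡ 43/39 mod 59. 39⁻¹ ≡ 56 (mod 59) since 39·56 = 2184 ≡ 1, so λ ≡ 48.
  x = λ² - 35 - 15 = 2304 - 50 ≡ 12; y = λ·(35 - 12) - 11 ≡ 31. → (12, 31)

(12, 31)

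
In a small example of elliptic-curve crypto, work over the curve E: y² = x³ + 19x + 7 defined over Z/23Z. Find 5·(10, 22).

Write P = (10, 22).
Double-and-add on 5 = (101)₂. Start with P = (10, 22) for the leading 1-bit.
double: tangent at (10, 22): λ = (3·10² + 19)/(2·22) ≡ 20/21. 21⁻¹ ≡ 11 (mod 23), so λ ≡ 20·11 ≡ 13.
  x = λ² - 10 - 10 = 169 - 20 ≡ 11; y = λ·(10 - 11) - 22 ≡ 11. → (11, 11)
double: tangent at (11, 11): λ = (3·11² + 19)/(2·11) ≡ 14/22. 22⁻¹ ≡ 22 (mod 23) since 22·22 = 484 ≡ 1, so λ ≡ 14·22 ≡ 9.
  x = λ² - 11 - 11 = 81 - 22 ≡ 13; y = λ·(11 - 13) - 11 ≡ 17. → (13, 17)
add P: (13, 17) + (10, 22). λ = (22 - 17)/(10 - 13) ≡ 5/20 mod 23. 20⁻¹ ≡ 15 (mod 23), so λ ≡ 6.
  x = λ² - 13 - 10 = 36 - 23 ≡ 13; y = λ·(13 - 13) - 17 ≡ 6. → (13, 6)

(13, 6)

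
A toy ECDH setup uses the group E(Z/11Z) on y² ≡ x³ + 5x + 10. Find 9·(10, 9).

(8, 10)

Write P = (10, 9).
Repeated addition: build up to 9P.
2P: tangent at (10, 9): λ = (3·10² + 5)/(2·9) ≡ 8/7. 7⁻¹ ≡ 8 (mod 11) since 7·8 = 56 ≡ 1, so λ ≡ 8·8 ≡ 9.
  x = λ² - 10 - 10 = 81 - 20 ≡ 6; y = λ·(10 - 6) - 9 ≡ 5. → (6, 5)
3P: (6, 5) + (10, 9). λ = (9 - 5)/(10 - 6) ≡ 4/4 mod 11. 4⁻¹ ≡ 3 (mod 11), so λ ≡ 1.
  x = λ² - 6 - 10 = 1 - 16 ≡ 7; y = λ·(6 - 7) - 5 ≡ 5. → (7, 5)
4P: (7, 5) + (10, 9). λ = (9 - 5)/(10 - 7) ≡ 4/3 mod 11. 3⁻¹ ≡ 4 (mod 11), so λ ≡ 5.
  x = λ² - 7 - 10 = 25 - 17 ≡ 8; y = λ·(7 - 8) - 5 ≡ 1. → (8, 1)
5P: (8, 1) + (10, 9). λ = (9 - 1)/(10 - 8) ≡ 8/2 mod 11. 2⁻¹ ≡ 6 (mod 11), so λ ≡ 4.
  x = λ² - 8 - 10 = 16 - 18 ≡ 9; y = λ·(8 - 9) - 1 ≡ 6. → (9, 6)
6P: (9, 6) + (10, 9). λ = (9 - 6)/(10 - 9) ≡ 3/1 mod 11. 1⁻¹ ≡ 1 (mod 11) since 1·1 = 1 ≡ 1, so λ ≡ 3.
  x = λ² - 9 - 10 = 9 - 19 ≡ 1; y = λ·(9 - 1) - 6 ≡ 7. → (1, 7)
7P: (1, 7) + (10, 9). λ = (9 - 7)/(10 - 1) ≡ 2/9 mod 11. 9⁻¹ ≡ 5 (mod 11), so λ ≡ 10.
  x = λ² - 1 - 10 = 100 - 11 ≡ 1; y = λ·(1 - 1) - 7 ≡ 4. → (1, 4)
8P: (1, 4) + (10, 9). λ = (9 - 4)/(10 - 1) ≡ 5/9 mod 11. 9⁻¹ ≡ 5 (mod 11) since 9·5 = 45 ≡ 1, so λ ≡ 3.
  x = λ² - 1 - 10 = 9 - 11 ≡ 9; y = λ·(1 - 9) - 4 ≡ 5. → (9, 5)
9P: (9, 5) + (10, 9). λ = (9 - 5)/(10 - 9) ≡ 4/1 mod 11. 1⁻¹ ≡ 1 (mod 11) since 1·1 = 1 ≡ 1, so λ ≡ 4.
  x = λ² - 9 - 10 = 16 - 19 ≡ 8; y = λ·(9 - 8) - 5 ≡ 10. → (8, 10)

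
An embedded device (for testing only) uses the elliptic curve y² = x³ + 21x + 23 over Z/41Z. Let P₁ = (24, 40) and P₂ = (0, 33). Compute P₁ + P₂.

(24, 40) + (0, 33). λ = (33 - 40)/(0 - 24) ≡ 34/17 mod 41. 17⁻¹ ≡ 29 (mod 41) since 17·29 = 493 ≡ 1, so λ ≡ 2.
  x = λ² - 24 - 0 = 4 - 24 ≡ 21; y = λ·(24 - 21) - 40 ≡ 7. → (21, 7)

(21, 7)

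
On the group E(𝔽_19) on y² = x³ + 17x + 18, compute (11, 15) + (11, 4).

The two points share x = 11 and their y-coordinates satisfy 15 + 4 ≡ 0 (mod 19), so they are inverses. Their sum is 𝒪.

O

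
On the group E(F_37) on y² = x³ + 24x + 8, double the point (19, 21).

tangent at (19, 21): λ = (3·19² + 24)/(2·21) ≡ 34/5. 5⁻¹ ≡ 15 (mod 37), so λ ≡ 34·15 ≡ 29.
  x = λ² - 19 - 19 = 841 - 38 ≡ 26; y = λ·(19 - 26) - 21 ≡ 35. → (26, 35)

(26, 35)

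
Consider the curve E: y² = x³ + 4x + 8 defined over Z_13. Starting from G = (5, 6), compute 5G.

Repeated addition: build up to 5G.
2G: tangent at (5, 6): λ = (3·5² + 4)/(2·6) ≡ 1/12. 12⁻¹ ≡ 12 (mod 13) since 12·12 = 144 ≡ 1, so λ ≡ 1·12 ≡ 12.
  x = λ² - 5 - 5 = 144 - 10 ≡ 4; y = λ·(5 - 4) - 6 ≡ 6. → (4, 6)
3G: (4, 6) + (5, 6). λ = (6 - 6)/(5 - 4) ≡ 0/1 mod 13. 1⁻¹ ≡ 1 (mod 13), so λ ≡ 0.
  x = λ² - 4 - 5 = 0 - 9 ≡ 4; y = λ·(4 - 4) - 6 ≡ 7. → (4, 7)
4G: (4, 7) + (5, 6). λ = (6 - 7)/(5 - 4) ≡ 12/1 mod 13. 1⁻¹ ≡ 1 (mod 13), so λ ≡ 12.
  x = λ² - 4 - 5 = 144 - 9 ≡ 5; y = λ·(4 - 5) - 7 ≡ 7. → (5, 7)
5G: (5, 7) + (5, 6): same x and y₁ ≡ -y₂, so the sum is O.

O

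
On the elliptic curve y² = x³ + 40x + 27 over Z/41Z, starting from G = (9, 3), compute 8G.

Double-and-add on 8 = (1000)₂. Start with G = (9, 3) for the leading 1-bit.
double: tangent at (9, 3): λ = (3·9² + 40)/(2·3) ≡ 37/6. 6⁻¹ ≡ 7 (mod 41), so λ ≡ 37·7 ≡ 13.
  x = λ² - 9 - 9 = 169 - 18 ≡ 28; y = λ·(9 - 28) - 3 ≡ 37. → (28, 37)
double: tangent at (28, 37): λ = (3·28² + 40)/(2·37) ≡ 14/33. 33⁻¹ ≡ 5 (mod 41), so λ ≡ 14·5 ≡ 29.
  x = λ² - 28 - 28 = 841 - 56 ≡ 6; y = λ·(28 - 6) - 37 ≡ 27. → (6, 27)
double: tangent at (6, 27): λ = (3·6² + 40)/(2·27) ≡ 25/13. 13⁻¹ ≡ 19 (mod 41) since 13·19 = 247 ≡ 1, so λ ≡ 25·19 ≡ 24.
  x = λ² - 6 - 6 = 576 - 12 ≡ 31; y = λ·(6 - 31) - 27 ≡ 29. → (31, 29)

(31, 29)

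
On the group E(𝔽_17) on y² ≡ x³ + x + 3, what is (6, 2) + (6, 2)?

(7, 9)

tangent at (6, 2): λ = (3·6² + 1)/(2·2) ≡ 7/4. 4⁻¹ ≡ 13 (mod 17) since 4·13 = 52 ≡ 1, so λ ≡ 7·13 ≡ 6.
  x = λ² - 6 - 6 = 36 - 12 ≡ 7; y = λ·(6 - 7) - 2 ≡ 9. → (7, 9)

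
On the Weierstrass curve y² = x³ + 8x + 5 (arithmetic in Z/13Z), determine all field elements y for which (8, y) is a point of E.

3, 10

x³ + 8x + 5 = 581 ≡ 9 (mod 13).
Square roots of 9 mod 13: 3 and 10 (since 3² = 9 ≡ 9).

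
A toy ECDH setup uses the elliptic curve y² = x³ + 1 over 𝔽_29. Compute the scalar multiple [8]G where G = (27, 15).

(19, 4)

Double-and-add on 8 = (1000)₂. Start with G = (27, 15) for the leading 1-bit.
double: tangent at (27, 15): λ = (3·27² + 0)/(2·15) ≡ 12/1. 1⁻¹ ≡ 1 (mod 29), so λ ≡ 12·1 ≡ 12.
  x = λ² - 27 - 27 = 144 - 54 ≡ 3; y = λ·(27 - 3) - 15 ≡ 12. → (3, 12)
double: tangent at (3, 12): λ = (3·3² + 0)/(2·12) ≡ 27/24. 24⁻¹ ≡ 23 (mod 29), so λ ≡ 27·23 ≡ 12.
  x = λ² - 3 - 3 = 144 - 6 ≡ 22; y = λ·(3 - 22) - 12 ≡ 21. → (22, 21)
double: tangent at (22, 21): λ = (3·22² + 0)/(2·21) ≡ 2/13. 13⁻¹ ≡ 9 (mod 29) since 13·9 = 117 ≡ 1, so λ ≡ 2·9 ≡ 18.
  x = λ² - 22 - 22 = 324 - 44 ≡ 19; y = λ·(22 - 19) - 21 ≡ 4. → (19, 4)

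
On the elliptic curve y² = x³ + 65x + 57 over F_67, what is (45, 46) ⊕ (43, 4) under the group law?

(18, 52)

(45, 46) + (43, 4). λ = (4 - 46)/(43 - 45) ≡ 25/65 mod 67. 65⁻¹ ≡ 33 (mod 67) since 65·33 = 2145 ≡ 1, so λ ≡ 21.
  x = λ² - 45 - 43 = 441 - 88 ≡ 18; y = λ·(45 - 18) - 46 ≡ 52. → (18, 52)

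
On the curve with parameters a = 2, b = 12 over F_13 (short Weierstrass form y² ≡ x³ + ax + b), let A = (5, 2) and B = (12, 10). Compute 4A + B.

First 4A:
Double-and-add on 4 = (100)₂. Start with A = (5, 2) for the leading 1-bit.
double: tangent at (5, 2): λ = (3·5² + 2)/(2·2) ≡ 12/4. 4⁻¹ ≡ 10 (mod 13) since 4·10 = 40 ≡ 1, so λ ≡ 12·10 ≡ 3.
  x = λ² - 5 - 5 = 9 - 10 ≡ 12; y = λ·(5 - 12) - 2 ≡ 3. → (12, 3)
double: tangent at (12, 3): λ = (3·12² + 2)/(2·3) ≡ 5/6. 6⁻¹ ≡ 11 (mod 13), so λ ≡ 5·11 ≡ 3.
  x = λ² - 12 - 12 = 9 - 24 ≡ 11; y = λ·(12 - 11) - 3 ≡ 0. → (11, 0)
4A = (11, 0).
Finally 4A + B:
(11, 0) + (12, 10). λ = (10 - 0)/(12 - 11) ≡ 10/1 mod 13. 1⁻¹ ≡ 1 (mod 13), so λ ≡ 10.
  x = λ² - 11 - 12 = 100 - 23 ≡ 12; y = λ·(11 - 12) - 0 ≡ 3. → (12, 3)

(12, 3)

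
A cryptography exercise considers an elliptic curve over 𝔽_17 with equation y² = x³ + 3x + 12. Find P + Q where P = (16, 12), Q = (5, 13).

(5, 4)

(16, 12) + (5, 13). λ = (13 - 12)/(5 - 16) ≡ 1/6 mod 17. 6⁻¹ ≡ 3 (mod 17), so λ ≡ 3.
  x = λ² - 16 - 5 = 9 - 21 ≡ 5; y = λ·(16 - 5) - 12 ≡ 4. → (5, 4)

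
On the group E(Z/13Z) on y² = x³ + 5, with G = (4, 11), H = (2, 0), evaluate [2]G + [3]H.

First 2G:
Repeated addition: build up to 2G.
2G: tangent at (4, 11): λ = (3·4² + 0)/(2·11) ≡ 9/9. 9⁻¹ ≡ 3 (mod 13) since 9·3 = 27 ≡ 1, so λ ≡ 9·3 ≡ 1.
  x = λ² - 4 - 4 = 1 - 8 ≡ 6; y = λ·(4 - 6) - 11 ≡ 0. → (6, 0)
2G = (6, 0).
Next 3H:
Repeated addition: build up to 3H.
2H: (2, 0) + (2, 0): same x and y₁ ≡ -y₂, so the sum is 𝒪.
3H: 𝒪 + (2, 0) = (2, 0) (identity).
3H = (2, 0).
Finally 2G + 3H:
(6, 0) + (2, 0). λ = (0 - 0)/(2 - 6) ≡ 0/9 mod 13. 9⁻¹ ≡ 3 (mod 13), so λ ≡ 0.
  x = λ² - 6 - 2 = 0 - 8 ≡ 5; y = λ·(6 - 5) - 0 ≡ 0. → (5, 0)

(5, 0)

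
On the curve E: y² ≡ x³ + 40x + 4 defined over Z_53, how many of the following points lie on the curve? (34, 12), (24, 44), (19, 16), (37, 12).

(34, 12): 12² ≡ 38, rhs ≡ 17 → off.
(24, 44): 44² ≡ 28, rhs ≡ 1 → off.
(19, 16): 16² ≡ 44, rhs ≡ 44 → on.
(37, 12): 12² ≡ 38, rhs ≡ 38 → on.

2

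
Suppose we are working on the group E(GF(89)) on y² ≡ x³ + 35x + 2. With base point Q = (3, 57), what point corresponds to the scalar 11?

Repeated addition: build up to 11Q.
2Q: tangent at (3, 57): λ = (3·3² + 35)/(2·57) ≡ 62/25. 25⁻¹ ≡ 57 (mod 89), so λ ≡ 62·57 ≡ 63.
  x = λ² - 3 - 3 = 3969 - 6 ≡ 47; y = λ·(3 - 47) - 57 ≡ 19. → (47, 19)
3Q: (47, 19) + (3, 57). λ = (57 - 19)/(3 - 47) ≡ 38/45 mod 89. 45⁻¹ ≡ 2 (mod 89), so λ ≡ 76.
  x = λ² - 47 - 3 = 5776 - 50 ≡ 30; y = λ·(47 - 30) - 19 ≡ 27. → (30, 27)
4Q: (30, 27) + (3, 57). λ = (57 - 27)/(3 - 30) ≡ 30/62 mod 89. 62⁻¹ ≡ 56 (mod 89), so λ ≡ 78.
  x = λ² - 30 - 3 = 6084 - 33 ≡ 88; y = λ·(30 - 88) - 27 ≡ 77. → (88, 77)
5Q: (88, 77) + (3, 57). λ = (57 - 77)/(3 - 88) ≡ 69/4 mod 89. 4⁻¹ ≡ 67 (mod 89) since 4·67 = 268 ≡ 1, so λ ≡ 84.
  x = λ² - 88 - 3 = 7056 - 91 ≡ 23; y = λ·(88 - 23) - 77 ≡ 43. → (23, 43)
6Q: (23, 43) + (3, 57). λ = (57 - 43)/(3 - 23) ≡ 14/69 mod 89. 69⁻¹ ≡ 40 (mod 89) since 69·40 = 2760 ≡ 1, so λ ≡ 26.
  x = λ² - 23 - 3 = 676 - 26 ≡ 27; y = λ·(23 - 27) - 43 ≡ 31. → (27, 31)
7Q: (27, 31) + (3, 57). λ = (57 - 31)/(3 - 27) ≡ 26/65 mod 89. 65⁻¹ ≡ 63 (mod 89), so λ ≡ 36.
  x = λ² - 27 - 3 = 1296 - 30 ≡ 20; y = λ·(27 - 20) - 31 ≡ 43. → (20, 43)
8Q: (20, 43) + (3, 57). λ = (57 - 43)/(3 - 20) ≡ 14/72 mod 89. 72⁻¹ ≡ 68 (mod 89), so λ ≡ 62.
  x = λ² - 20 - 3 = 3844 - 23 ≡ 83; y = λ·(20 - 83) - 43 ≡ 56. → (83, 56)
9Q: (83, 56) + (3, 57). λ = (57 - 56)/(3 - 83) ≡ 1/9 mod 89. 9⁻¹ ≡ 10 (mod 89) since 9·10 = 90 ≡ 1, so λ ≡ 10.
  x = λ² - 83 - 3 = 100 - 86 ≡ 14; y = λ·(83 - 14) - 56 ≡ 11. → (14, 11)
10Q: (14, 11) + (3, 57). λ = (57 - 11)/(3 - 14) ≡ 46/78 mod 89. 78⁻¹ ≡ 8 (mod 89) since 78·8 = 624 ≡ 1, so λ ≡ 12.
  x = λ² - 14 - 3 = 144 - 17 ≡ 38; y = λ·(14 - 38) - 11 ≡ 57. → (38, 57)
11Q: (38, 57) + (3, 57). λ = (57 - 57)/(3 - 38) ≡ 0/54 mod 89. 54⁻¹ ≡ 61 (mod 89), so λ ≡ 0.
  x = λ² - 38 - 3 = 0 - 41 ≡ 48; y = λ·(38 - 48) - 57 ≡ 32. → (48, 32)

(48, 32)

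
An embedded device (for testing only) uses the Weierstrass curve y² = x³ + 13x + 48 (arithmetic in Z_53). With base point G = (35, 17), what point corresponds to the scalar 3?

(1, 3)

Repeated addition: build up to 3G.
2G: tangent at (35, 17): λ = (3·35² + 13)/(2·17) ≡ 31/34. 34⁻¹ ≡ 39 (mod 53), so λ ≡ 31·39 ≡ 43.
  x = λ² - 35 - 35 = 1849 - 70 ≡ 30; y = λ·(35 - 30) - 17 ≡ 39. → (30, 39)
3G: (30, 39) + (35, 17). λ = (17 - 39)/(35 - 30) ≡ 31/5 mod 53. 5⁻¹ ≡ 32 (mod 53), so λ ≡ 38.
  x = λ² - 30 - 35 = 1444 - 65 ≡ 1; y = λ·(30 - 1) - 39 ≡ 3. → (1, 3)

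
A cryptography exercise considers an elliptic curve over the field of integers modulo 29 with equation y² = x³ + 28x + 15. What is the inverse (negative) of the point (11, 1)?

-(11, 1) = (11, -1 mod 29) = (11, 28).

(11, 28)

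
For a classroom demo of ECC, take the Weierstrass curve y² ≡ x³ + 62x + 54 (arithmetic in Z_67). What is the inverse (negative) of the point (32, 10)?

(32, 57)

-(32, 10) = (32, -10 mod 67) = (32, 57).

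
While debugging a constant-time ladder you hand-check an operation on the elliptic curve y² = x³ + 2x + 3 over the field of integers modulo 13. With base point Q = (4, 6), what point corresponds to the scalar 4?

Double-and-add on 4 = (100)₂. Start with Q = (4, 6) for the leading 1-bit.
double: tangent at (4, 6): λ = (3·4² + 2)/(2·6) ≡ 11/12. 12⁻¹ ≡ 12 (mod 13), so λ ≡ 11·12 ≡ 2.
  x = λ² - 4 - 4 = 4 - 8 ≡ 9; y = λ·(4 - 9) - 6 ≡ 10. → (9, 10)
double: tangent at (9, 10): λ = (3·9² + 2)/(2·10) ≡ 11/7. 7⁻¹ ≡ 2 (mod 13), so λ ≡ 11·2 ≡ 9.
  x = λ² - 9 - 9 = 81 - 18 ≡ 11; y = λ·(9 - 11) - 10 ≡ 11. → (11, 11)

(11, 11)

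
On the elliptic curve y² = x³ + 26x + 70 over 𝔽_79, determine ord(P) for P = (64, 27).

2P: tangent at (64, 27): λ = (3·64² + 26)/(2·27) ≡ 69/54. 54⁻¹ ≡ 60 (mod 79) since 54·60 = 3240 ≡ 1, so λ ≡ 69·60 ≡ 32.
  x = λ² - 64 - 64 = 1024 - 128 ≡ 27; y = λ·(64 - 27) - 27 ≡ 51. → (27, 51)
3P: (27, 51) + (64, 27). λ = (27 - 51)/(64 - 27) ≡ 55/37 mod 79. 37⁻¹ ≡ 47 (mod 79), so λ ≡ 57.
  x = λ² - 27 - 64 = 3249 - 91 ≡ 77; y = λ·(27 - 77) - 51 ≡ 22. → (77, 22)
4P: (77, 22) + (64, 27). λ = (27 - 22)/(64 - 77) ≡ 5/66 mod 79. 66⁻¹ ≡ 6 (mod 79), so λ ≡ 30.
  x = λ² - 77 - 64 = 900 - 141 ≡ 48; y = λ·(77 - 48) - 22 ≡ 58. → (48, 58)
5P: (48, 58) + (64, 27). λ = (27 - 58)/(64 - 48) ≡ 48/16 mod 79. 16⁻¹ ≡ 5 (mod 79), so λ ≡ 3.
  x = λ² - 48 - 64 = 9 - 112 ≡ 55; y = λ·(48 - 55) - 58 ≡ 0. → (55, 0)
6P: (55, 0) + (64, 27). λ = (27 - 0)/(64 - 55) ≡ 27/9 mod 79. 9⁻¹ ≡ 44 (mod 79) since 9·44 = 396 ≡ 1, so λ ≡ 3.
  x = λ² - 55 - 64 = 9 - 119 ≡ 48; y = λ·(55 - 48) - 0 ≡ 21. → (48, 21)
7P: (48, 21) + (64, 27). λ = (27 - 21)/(64 - 48) ≡ 6/16 mod 79. 16⁻¹ ≡ 5 (mod 79), so λ ≡ 30.
  x = λ² - 48 - 64 = 900 - 112 ≡ 77; y = λ·(48 - 77) - 21 ≡ 57. → (77, 57)
8P: (77, 57) + (64, 27). λ = (27 - 57)/(64 - 77) ≡ 49/66 mod 79. 66⁻¹ ≡ 6 (mod 79), so λ ≡ 57.
  x = λ² - 77 - 64 = 3249 - 141 ≡ 27; y = λ·(77 - 27) - 57 ≡ 28. → (27, 28)
9P: (27, 28) + (64, 27). λ = (27 - 28)/(64 - 27) ≡ 78/37 mod 79. 37⁻¹ ≡ 47 (mod 79) since 37·47 = 1739 ≡ 1, so λ ≡ 32.
  x = λ² - 27 - 64 = 1024 - 91 ≡ 64; y = λ·(27 - 64) - 28 ≡ 52. → (64, 52)
10P: (64, 52) + (64, 27): same x and y₁ ≡ -y₂, so the sum is O.
10P = O, so the order is 10.

10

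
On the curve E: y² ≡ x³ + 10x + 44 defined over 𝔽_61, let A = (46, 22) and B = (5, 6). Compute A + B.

(46, 22) + (5, 6). λ = (6 - 22)/(5 - 46) ≡ 45/20 mod 61. 20⁻¹ ≡ 58 (mod 61) since 20·58 = 1160 ≡ 1, so λ ≡ 48.
  x = λ² - 46 - 5 = 2304 - 51 ≡ 57; y = λ·(46 - 57) - 22 ≡ 60. → (57, 60)

(57, 60)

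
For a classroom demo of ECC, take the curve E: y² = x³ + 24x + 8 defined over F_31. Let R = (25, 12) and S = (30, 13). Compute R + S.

(12, 3)

(25, 12) + (30, 13). λ = (13 - 12)/(30 - 25) ≡ 1/5 mod 31. 5⁻¹ ≡ 25 (mod 31), so λ ≡ 25.
  x = λ² - 25 - 30 = 625 - 55 ≡ 12; y = λ·(25 - 12) - 12 ≡ 3. → (12, 3)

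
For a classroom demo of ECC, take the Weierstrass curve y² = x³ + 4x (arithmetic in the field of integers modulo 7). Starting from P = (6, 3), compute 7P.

Repeated addition: build up to 7P.
2P: tangent at (6, 3): λ = (3·6² + 4)/(2·3) ≡ 0/6. 6⁻¹ ≡ 6 (mod 7) since 6·6 = 36 ≡ 1, so λ ≡ 0·6 ≡ 0.
  x = λ² - 6 - 6 = 0 - 12 ≡ 2; y = λ·(6 - 2) - 3 ≡ 4. → (2, 4)
3P: (2, 4) + (6, 3). λ = (3 - 4)/(6 - 2) ≡ 6/4 mod 7. 4⁻¹ ≡ 2 (mod 7), so λ ≡ 5.
  x = λ² - 2 - 6 = 25 - 8 ≡ 3; y = λ·(2 - 3) - 4 ≡ 5. → (3, 5)
4P: (3, 5) + (6, 3). λ = (3 - 5)/(6 - 3) ≡ 5/3 mod 7. 3⁻¹ ≡ 5 (mod 7), so λ ≡ 4.
  x = λ² - 3 - 6 = 16 - 9 ≡ 0; y = λ·(3 - 0) - 5 ≡ 0. → (0, 0)
5P: (0, 0) + (6, 3). λ = (3 - 0)/(6 - 0) ≡ 3/6 mod 7. 6⁻¹ ≡ 6 (mod 7), so λ ≡ 4.
  x = λ² - 0 - 6 = 16 - 6 ≡ 3; y = λ·(0 - 3) - 0 ≡ 2. → (3, 2)
6P: (3, 2) + (6, 3). λ = (3 - 2)/(6 - 3) ≡ 1/3 mod 7. 3⁻¹ ≡ 5 (mod 7) since 3·5 = 15 ≡ 1, so λ ≡ 5.
  x = λ² - 3 - 6 = 25 - 9 ≡ 2; y = λ·(3 - 2) - 2 ≡ 3. → (2, 3)
7P: (2, 3) + (6, 3). λ = (3 - 3)/(6 - 2) ≡ 0/4 mod 7. 4⁻¹ ≡ 2 (mod 7), so λ ≡ 0.
  x = λ² - 2 - 6 = 0 - 8 ≡ 6; y = λ·(2 - 6) - 3 ≡ 4. → (6, 4)

(6, 4)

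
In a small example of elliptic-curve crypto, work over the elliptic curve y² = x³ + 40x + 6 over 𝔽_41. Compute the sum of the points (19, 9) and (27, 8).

(19, 9) + (27, 8). λ = (8 - 9)/(27 - 19) ≡ 40/8 mod 41. 8⁻¹ ≡ 36 (mod 41), so λ ≡ 5.
  x = λ² - 19 - 27 = 25 - 46 ≡ 20; y = λ·(19 - 20) - 9 ≡ 27. → (20, 27)

(20, 27)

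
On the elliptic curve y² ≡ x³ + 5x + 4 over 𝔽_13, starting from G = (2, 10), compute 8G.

(10, 12)

Double-and-add on 8 = (1000)₂. Start with G = (2, 10) for the leading 1-bit.
double: tangent at (2, 10): λ = (3·2² + 5)/(2·10) ≡ 4/7. 7⁻¹ ≡ 2 (mod 13) since 7·2 = 14 ≡ 1, so λ ≡ 4·2 ≡ 8.
  x = λ² - 2 - 2 = 64 - 4 ≡ 8; y = λ·(2 - 8) - 10 ≡ 7. → (8, 7)
double: tangent at (8, 7): λ = (3·8² + 5)/(2·7) ≡ 2/1. 1⁻¹ ≡ 1 (mod 13) since 1·1 = 1 ≡ 1, so λ ≡ 2·1 ≡ 2.
  x = λ² - 8 - 8 = 4 - 16 ≡ 1; y = λ·(8 - 1) - 7 ≡ 7. → (1, 7)
double: tangent at (1, 7): λ = (3·1² + 5)/(2·7) ≡ 8/1. 1⁻¹ ≡ 1 (mod 13), so λ ≡ 8·1 ≡ 8.
  x = λ² - 1 - 1 = 64 - 2 ≡ 10; y = λ·(1 - 10) - 7 ≡ 12. → (10, 12)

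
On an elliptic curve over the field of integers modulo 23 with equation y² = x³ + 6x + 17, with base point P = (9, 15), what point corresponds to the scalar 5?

Repeated addition: build up to 5P.
2P: tangent at (9, 15): λ = (3·9² + 6)/(2·15) ≡ 19/7. 7⁻¹ ≡ 10 (mod 23), so λ ≡ 19·10 ≡ 6.
  x = λ² - 9 - 9 = 36 - 18 ≡ 18; y = λ·(9 - 18) - 15 ≡ 0. → (18, 0)
3P: (18, 0) + (9, 15). λ = (15 - 0)/(9 - 18) ≡ 15/14 mod 23. 14⁻¹ ≡ 5 (mod 23) since 14·5 = 70 ≡ 1, so λ ≡ 6.
  x = λ² - 18 - 9 = 36 - 27 ≡ 9; y = λ·(18 - 9) - 0 ≡ 8. → (9, 8)
4P: (9, 8) + (9, 15): same x and y₁ ≡ -y₂, so the sum is O.
5P: O + (9, 15) = (9, 15) (identity).

(9, 15)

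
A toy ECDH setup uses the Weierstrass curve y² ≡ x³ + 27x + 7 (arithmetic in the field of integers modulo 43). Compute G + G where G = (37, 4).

tangent at (37, 4): λ = (3·37² + 27)/(2·4) ≡ 6/8. 8⁻¹ ≡ 27 (mod 43), so λ ≡ 6·27 ≡ 33.
  x = λ² - 37 - 37 = 1089 - 74 ≡ 26; y = λ·(37 - 26) - 4 ≡ 15. → (26, 15)

(26, 15)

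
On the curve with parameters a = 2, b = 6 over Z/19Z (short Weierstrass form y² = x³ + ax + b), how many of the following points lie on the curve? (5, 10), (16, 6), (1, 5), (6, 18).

(5, 10): 10² ≡ 5, rhs ≡ 8 → off.
(16, 6): 6² ≡ 17, rhs ≡ 11 → off.
(1, 5): 5² ≡ 6, rhs ≡ 9 → off.
(6, 18): 18² ≡ 1, rhs ≡ 6 → off.

0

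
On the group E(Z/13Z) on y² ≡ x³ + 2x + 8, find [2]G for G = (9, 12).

tangent at (9, 12): λ = (3·9² + 2)/(2·12) ≡ 11/11. 11⁻¹ ≡ 6 (mod 13), so λ ≡ 11·6 ≡ 1.
  x = λ² - 9 - 9 = 1 - 18 ≡ 9; y = λ·(9 - 9) - 12 ≡ 1. → (9, 1)

(9, 1)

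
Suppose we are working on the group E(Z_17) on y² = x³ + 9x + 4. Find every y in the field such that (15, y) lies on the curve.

none

x³ + 9x + 4 = 3514 ≡ 12 (mod 17).
12 is a non-residue mod 17; no y exists.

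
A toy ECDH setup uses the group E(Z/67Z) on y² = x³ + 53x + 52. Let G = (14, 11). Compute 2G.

(37, 65)

tangent at (14, 11): λ = (3·14² + 53)/(2·11) ≡ 38/22. 22⁻¹ ≡ 64 (mod 67) since 22·64 = 1408 ≡ 1, so λ ≡ 38·64 ≡ 20.
  x = λ² - 14 - 14 = 400 - 28 ≡ 37; y = λ·(14 - 37) - 11 ≡ 65. → (37, 65)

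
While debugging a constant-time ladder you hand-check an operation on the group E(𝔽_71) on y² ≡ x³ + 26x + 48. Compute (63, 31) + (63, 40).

The two points share x = 63 and their y-coordinates satisfy 31 + 40 ≡ 0 (mod 71), so they are inverses. Their sum is ∞.

O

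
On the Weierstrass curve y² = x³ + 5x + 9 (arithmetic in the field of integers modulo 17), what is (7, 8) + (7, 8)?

tangent at (7, 8): λ = (3·7² + 5)/(2·8) ≡ 16/16. 16⁻¹ ≡ 16 (mod 17) since 16·16 = 256 ≡ 1, so λ ≡ 16·16 ≡ 1.
  x = λ² - 7 - 7 = 1 - 14 ≡ 4; y = λ·(7 - 4) - 8 ≡ 12. → (4, 12)

(4, 12)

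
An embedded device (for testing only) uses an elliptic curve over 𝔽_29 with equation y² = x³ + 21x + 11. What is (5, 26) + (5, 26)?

tangent at (5, 26): λ = (3·5² + 21)/(2·26) ≡ 9/23. 23⁻¹ ≡ 24 (mod 29) since 23·24 = 552 ≡ 1, so λ ≡ 9·24 ≡ 13.
  x = λ² - 5 - 5 = 169 - 10 ≡ 14; y = λ·(5 - 14) - 26 ≡ 2. → (14, 2)

(14, 2)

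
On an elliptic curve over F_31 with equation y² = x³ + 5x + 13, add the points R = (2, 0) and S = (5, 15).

(18, 13)

(2, 0) + (5, 15). λ = (15 - 0)/(5 - 2) ≡ 15/3 mod 31. 3⁻¹ ≡ 21 (mod 31) since 3·21 = 63 ≡ 1, so λ ≡ 5.
  x = λ² - 2 - 5 = 25 - 7 ≡ 18; y = λ·(2 - 18) - 0 ≡ 13. → (18, 13)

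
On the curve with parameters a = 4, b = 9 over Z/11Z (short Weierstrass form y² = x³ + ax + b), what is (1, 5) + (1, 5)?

(3, 9)

tangent at (1, 5): λ = (3·1² + 4)/(2·5) ≡ 7/10. 10⁻¹ ≡ 10 (mod 11), so λ ≡ 7·10 ≡ 4.
  x = λ² - 1 - 1 = 16 - 2 ≡ 3; y = λ·(1 - 3) - 5 ≡ 9. → (3, 9)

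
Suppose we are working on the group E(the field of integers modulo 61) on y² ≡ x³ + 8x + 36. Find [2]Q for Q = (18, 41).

tangent at (18, 41): λ = (3·18² + 8)/(2·41) ≡ 4/21. 21⁻¹ ≡ 32 (mod 61) since 21·32 = 672 ≡ 1, so λ ≡ 4·32 ≡ 6.
  x = λ² - 18 - 18 = 36 - 36 ≡ 0; y = λ·(18 - 0) - 41 ≡ 6. → (0, 6)

(0, 6)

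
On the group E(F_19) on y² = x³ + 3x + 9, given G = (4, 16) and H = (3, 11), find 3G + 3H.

First 3G:
Repeated addition: build up to 3G.
2G: tangent at (4, 16): λ = (3·4² + 3)/(2·16) ≡ 13/13. 13⁻¹ ≡ 3 (mod 19) since 13·3 = 39 ≡ 1, so λ ≡ 13·3 ≡ 1.
  x = λ² - 4 - 4 = 1 - 8 ≡ 12; y = λ·(4 - 12) - 16 ≡ 14. → (12, 14)
3G: (12, 14) + (4, 16). λ = (16 - 14)/(4 - 12) ≡ 2/11 mod 19. 11⁻¹ ≡ 7 (mod 19), so λ ≡ 14.
  x = λ² - 12 - 4 = 196 - 16 ≡ 9; y = λ·(12 - 9) - 14 ≡ 9. → (9, 9)
3G = (9, 9).
Next 3H:
Repeated addition: build up to 3H.
2H: tangent at (3, 11): λ = (3·3² + 3)/(2·11) ≡ 11/3. 3⁻¹ ≡ 13 (mod 19) since 3·13 = 39 ≡ 1, so λ ≡ 11·13 ≡ 10.
  x = λ² - 3 - 3 = 100 - 6 ≡ 18; y = λ·(3 - 18) - 11 ≡ 10. → (18, 10)
3H: (18, 10) + (3, 11). λ = (11 - 10)/(3 - 18) ≡ 1/4 mod 19. 4⁻¹ ≡ 5 (mod 19), so λ ≡ 5.
  x = λ² - 18 - 3 = 25 - 21 ≡ 4; y = λ·(18 - 4) - 10 ≡ 3. → (4, 3)
3H = (4, 3).
Finally 3G + 3H:
(9, 9) + (4, 3). λ = (3 - 9)/(4 - 9) ≡ 13/14 mod 19. 14⁻¹ ≡ 15 (mod 19) since 14·15 = 210 ≡ 1, so λ ≡ 5.
  x = λ² - 9 - 4 = 25 - 13 ≡ 12; y = λ·(9 - 12) - 9 ≡ 14. → (12, 14)

(12, 14)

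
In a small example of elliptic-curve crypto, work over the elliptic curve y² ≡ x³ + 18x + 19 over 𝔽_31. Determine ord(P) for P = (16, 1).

8

2P: tangent at (16, 1): λ = (3·16² + 18)/(2·1) ≡ 11/2. 2⁻¹ ≡ 16 (mod 31), so λ ≡ 11·16 ≡ 21.
  x = λ² - 16 - 16 = 441 - 32 ≡ 6; y = λ·(16 - 6) - 1 ≡ 23. → (6, 23)
3P: (6, 23) + (16, 1). λ = (1 - 23)/(16 - 6) ≡ 9/10 mod 31. 10⁻¹ ≡ 28 (mod 31), so λ ≡ 4.
  x = λ² - 6 - 16 = 16 - 22 ≡ 25; y = λ·(6 - 25) - 23 ≡ 25. → (25, 25)
4P: (25, 25) + (16, 1). λ = (1 - 25)/(16 - 25) ≡ 7/22 mod 31. 22⁻¹ ≡ 24 (mod 31) since 22·24 = 528 ≡ 1, so λ ≡ 13.
  x = λ² - 25 - 16 = 169 - 41 ≡ 4; y = λ·(25 - 4) - 25 ≡ 0. → (4, 0)
5P: (4, 0) + (16, 1). λ = (1 - 0)/(16 - 4) ≡ 1/12 mod 31. 12⁻¹ ≡ 13 (mod 31), so λ ≡ 13.
  x = λ² - 4 - 16 = 169 - 20 ≡ 25; y = λ·(4 - 25) - 0 ≡ 6. → (25, 6)
6P: (25, 6) + (16, 1). λ = (1 - 6)/(16 - 25) ≡ 26/22 mod 31. 22⁻¹ ≡ 24 (mod 31) since 22·24 = 528 ≡ 1, so λ ≡ 4.
  x = λ² - 25 - 16 = 16 - 41 ≡ 6; y = λ·(25 - 6) - 6 ≡ 8. → (6, 8)
7P: (6, 8) + (16, 1). λ = (1 - 8)/(16 - 6) ≡ 24/10 mod 31. 10⁻¹ ≡ 28 (mod 31), so λ ≡ 21.
  x = λ² - 6 - 16 = 441 - 22 ≡ 16; y = λ·(6 - 16) - 8 ≡ 30. → (16, 30)
8P: (16, 30) + (16, 1): same x and y₁ ≡ -y₂, so the sum is O.
8P = O, so the order is 8.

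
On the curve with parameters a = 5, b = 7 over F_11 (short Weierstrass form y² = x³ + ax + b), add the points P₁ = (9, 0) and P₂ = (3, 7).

(8, 8)

(9, 0) + (3, 7). λ = (7 - 0)/(3 - 9) ≡ 7/5 mod 11. 5⁻¹ ≡ 9 (mod 11) since 5·9 = 45 ≡ 1, so λ ≡ 8.
  x = λ² - 9 - 3 = 64 - 12 ≡ 8; y = λ·(9 - 8) - 0 ≡ 8. → (8, 8)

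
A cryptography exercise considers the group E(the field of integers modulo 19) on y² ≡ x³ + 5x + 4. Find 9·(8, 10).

O

Write P = (8, 10).
Double-and-add on 9 = (1001)₂. Start with P = (8, 10) for the leading 1-bit.
double: tangent at (8, 10): λ = (3·8² + 5)/(2·10) ≡ 7/1. 1⁻¹ ≡ 1 (mod 19) since 1·1 = 1 ≡ 1, so λ ≡ 7·1 ≡ 7.
  x = λ² - 8 - 8 = 49 - 16 ≡ 14; y = λ·(8 - 14) - 10 ≡ 5. → (14, 5)
double: tangent at (14, 5): λ = (3·14² + 5)/(2·5) ≡ 4/10. 10⁻¹ ≡ 2 (mod 19), so λ ≡ 4·2 ≡ 8.
  x = λ² - 14 - 14 = 64 - 28 ≡ 17; y = λ·(14 - 17) - 5 ≡ 9. → (17, 9)
double: tangent at (17, 9): λ = (3·17² + 5)/(2·9) ≡ 17/18. 18⁻¹ ≡ 18 (mod 19), so λ ≡ 17·18 ≡ 2.
  x = λ² - 17 - 17 = 4 - 34 ≡ 8; y = λ·(17 - 8) - 9 ≡ 9. → (8, 9)
add P: (8, 9) + (8, 10): same x and y₁ ≡ -y₂, so the sum is 𝒪.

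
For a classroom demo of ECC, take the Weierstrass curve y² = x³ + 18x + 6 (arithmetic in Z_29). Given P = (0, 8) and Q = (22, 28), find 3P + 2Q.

First 3P:
Repeated addition: build up to 3P.
2P: tangent at (0, 8): λ = (3·0² + 18)/(2·8) ≡ 18/16. 16⁻¹ ≡ 20 (mod 29), so λ ≡ 18·20 ≡ 12.
  x = λ² - 0 - 0 = 144 - 0 ≡ 28; y = λ·(0 - 28) - 8 ≡ 4. → (28, 4)
3P: (28, 4) + (0, 8). λ = (8 - 4)/(0 - 28) ≡ 4/1 mod 29. 1⁻¹ ≡ 1 (mod 29) since 1·1 = 1 ≡ 1, so λ ≡ 4.
  x = λ² - 28 - 0 = 16 - 28 ≡ 17; y = λ·(28 - 17) - 4 ≡ 11. → (17, 11)
3P = (17, 11).
Next 2Q:
Repeated addition: build up to 2Q.
2Q: tangent at (22, 28): λ = (3·22² + 18)/(2·28) ≡ 20/27. 27⁻¹ ≡ 14 (mod 29), so λ ≡ 20·14 ≡ 19.
  x = λ² - 22 - 22 = 361 - 44 ≡ 27; y = λ·(22 - 27) - 28 ≡ 22. → (27, 22)
2Q = (27, 22).
Finally 3P + 2Q:
(17, 11) + (27, 22). λ = (22 - 11)/(27 - 17) ≡ 11/10 mod 29. 10⁻¹ ≡ 3 (mod 29), so λ ≡ 4.
  x = λ² - 17 - 27 = 16 - 44 ≡ 1; y = λ·(17 - 1) - 11 ≡ 24. → (1, 24)

(1, 24)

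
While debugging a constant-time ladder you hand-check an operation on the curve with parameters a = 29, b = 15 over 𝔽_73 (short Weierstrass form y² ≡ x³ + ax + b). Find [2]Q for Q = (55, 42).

(68, 16)

tangent at (55, 42): λ = (3·55² + 29)/(2·42) ≡ 52/11. 11⁻¹ ≡ 20 (mod 73), so λ ≡ 52·20 ≡ 18.
  x = λ² - 55 - 55 = 324 - 110 ≡ 68; y = λ·(55 - 68) - 42 ≡ 16. → (68, 16)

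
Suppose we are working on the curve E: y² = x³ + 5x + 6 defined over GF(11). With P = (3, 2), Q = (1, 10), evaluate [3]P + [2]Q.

First 3P:
Repeated addition: build up to 3P.
2P: tangent at (3, 2): λ = (3·3² + 5)/(2·2) ≡ 10/4. 4⁻¹ ≡ 3 (mod 11), so λ ≡ 10·3 ≡ 8.
  x = λ² - 3 - 3 = 64 - 6 ≡ 3; y = λ·(3 - 3) - 2 ≡ 9. → (3, 9)
3P: (3, 9) + (3, 2): same x and y₁ ≡ -y₂, so the sum is ∞.
3P = ∞.
Next 2Q:
Repeated addition: build up to 2Q.
2Q: tangent at (1, 10): λ = (3·1² + 5)/(2·10) ≡ 8/9. 9⁻¹ ≡ 5 (mod 11), so λ ≡ 8·5 ≡ 7.
  x = λ² - 1 - 1 = 49 - 2 ≡ 3; y = λ·(1 - 3) - 10 ≡ 9. → (3, 9)
2Q = (3, 9).
Finally 3P + 2Q:
∞ + (3, 9) = (3, 9) (identity).

(3, 9)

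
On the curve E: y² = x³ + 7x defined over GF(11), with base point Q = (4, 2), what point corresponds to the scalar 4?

Double-and-add on 4 = (100)₂. Start with Q = (4, 2) for the leading 1-bit.
double: tangent at (4, 2): λ = (3·4² + 7)/(2·2) ≡ 0/4. 4⁻¹ ≡ 3 (mod 11), so λ ≡ 0·3 ≡ 0.
  x = λ² - 4 - 4 = 0 - 8 ≡ 3; y = λ·(4 - 3) - 2 ≡ 9. → (3, 9)
double: tangent at (3, 9): λ = (3·3² + 7)/(2·9) ≡ 1/7. 7⁻¹ ≡ 8 (mod 11) since 7·8 = 56 ≡ 1, so λ ≡ 1·8 ≡ 8.
  x = λ² - 3 - 3 = 64 - 6 ≡ 3; y = λ·(3 - 3) - 9 ≡ 2. → (3, 2)

(3, 2)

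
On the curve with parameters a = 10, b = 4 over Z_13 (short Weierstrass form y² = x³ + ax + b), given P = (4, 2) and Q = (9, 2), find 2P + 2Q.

First 2P:
Repeated addition: build up to 2P.
2P: tangent at (4, 2): λ = (3·4² + 10)/(2·2) ≡ 6/4. 4⁻¹ ≡ 10 (mod 13), so λ ≡ 6·10 ≡ 8.
  x = λ² - 4 - 4 = 64 - 8 ≡ 4; y = λ·(4 - 4) - 2 ≡ 11. → (4, 11)
2P = (4, 11).
Next 2Q:
Repeated addition: build up to 2Q.
2Q: tangent at (9, 2): λ = (3·9² + 10)/(2·2) ≡ 6/4. 4⁻¹ ≡ 10 (mod 13), so λ ≡ 6·10 ≡ 8.
  x = λ² - 9 - 9 = 64 - 18 ≡ 7; y = λ·(9 - 7) - 2 ≡ 1. → (7, 1)
2Q = (7, 1).
Finally 2P + 2Q:
(4, 11) + (7, 1). λ = (1 - 11)/(7 - 4) ≡ 3/3 mod 13. 3⁻¹ ≡ 9 (mod 13) since 3·9 = 27 ≡ 1, so λ ≡ 1.
  x = λ² - 4 - 7 = 1 - 11 ≡ 3; y = λ·(4 - 3) - 11 ≡ 3. → (3, 3)

(3, 3)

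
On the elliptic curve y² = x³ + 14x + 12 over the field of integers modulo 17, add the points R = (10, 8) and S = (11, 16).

(9, 0)

(10, 8) + (11, 16). λ = (16 - 8)/(11 - 10) ≡ 8/1 mod 17. 1⁻¹ ≡ 1 (mod 17) since 1·1 = 1 ≡ 1, so λ ≡ 8.
  x = λ² - 10 - 11 = 64 - 21 ≡ 9; y = λ·(10 - 9) - 8 ≡ 0. → (9, 0)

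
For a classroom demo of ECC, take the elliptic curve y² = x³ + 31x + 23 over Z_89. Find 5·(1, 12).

(5, 83)

Write G = (1, 12).
Repeated addition: build up to 5G.
2G: tangent at (1, 12): λ = (3·1² + 31)/(2·12) ≡ 34/24. 24⁻¹ ≡ 26 (mod 89), so λ ≡ 34·26 ≡ 83.
  x = λ² - 1 - 1 = 6889 - 2 ≡ 34; y = λ·(1 - 34) - 12 ≡ 8. → (34, 8)
3G: (34, 8) + (1, 12). λ = (12 - 8)/(1 - 34) ≡ 4/56 mod 89. 56⁻¹ ≡ 62 (mod 89), so λ ≡ 70.
  x = λ² - 34 - 1 = 4900 - 35 ≡ 59; y = λ·(34 - 59) - 8 ≡ 22. → (59, 22)
4G: (59, 22) + (1, 12). λ = (12 - 22)/(1 - 59) ≡ 79/31 mod 89. 31⁻¹ ≡ 23 (mod 89) since 31·23 = 713 ≡ 1, so λ ≡ 37.
  x = λ² - 59 - 1 = 1369 - 60 ≡ 63; y = λ·(59 - 63) - 22 ≡ 8. → (63, 8)
5G: (63, 8) + (1, 12). λ = (12 - 8)/(1 - 63) ≡ 4/27 mod 89. 27⁻¹ ≡ 33 (mod 89), so λ ≡ 43.
  x = λ² - 63 - 1 = 1849 - 64 ≡ 5; y = λ·(63 - 5) - 8 ≡ 83. → (5, 83)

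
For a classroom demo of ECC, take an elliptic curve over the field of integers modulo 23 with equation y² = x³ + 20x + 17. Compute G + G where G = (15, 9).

tangent at (15, 9): λ = (3·15² + 20)/(2·9) ≡ 5/18. 18⁻¹ ≡ 9 (mod 23), so λ ≡ 5·9 ≡ 22.
  x = λ² - 15 - 15 = 484 - 30 ≡ 17; y = λ·(15 - 17) - 9 ≡ 16. → (17, 16)

(17, 16)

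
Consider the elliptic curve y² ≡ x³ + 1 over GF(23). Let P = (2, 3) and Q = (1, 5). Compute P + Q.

(2, 3) + (1, 5). λ = (5 - 3)/(1 - 2) ≡ 2/22 mod 23. 22⁻¹ ≡ 22 (mod 23) since 22·22 = 484 ≡ 1, so λ ≡ 21.
  x = λ² - 2 - 1 = 441 - 3 ≡ 1; y = λ·(2 - 1) - 3 ≡ 18. → (1, 18)

(1, 18)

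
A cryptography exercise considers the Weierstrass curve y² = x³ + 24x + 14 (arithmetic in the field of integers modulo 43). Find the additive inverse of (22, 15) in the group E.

-(22, 15) = (22, -15 mod 43) = (22, 28).

(22, 28)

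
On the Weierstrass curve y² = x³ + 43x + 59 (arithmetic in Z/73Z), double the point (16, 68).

tangent at (16, 68): λ = (3·16² + 43)/(2·68) ≡ 8/63. 63⁻¹ ≡ 51 (mod 73), so λ ≡ 8·51 ≡ 43.
  x = λ² - 16 - 16 = 1849 - 32 ≡ 65; y = λ·(16 - 65) - 68 ≡ 15. → (65, 15)

(65, 15)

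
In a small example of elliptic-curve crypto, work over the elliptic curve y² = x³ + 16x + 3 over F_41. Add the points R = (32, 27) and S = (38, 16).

(37, 30)

(32, 27) + (38, 16). λ = (16 - 27)/(38 - 32) ≡ 30/6 mod 41. 6⁻¹ ≡ 7 (mod 41), so λ ≡ 5.
  x = λ² - 32 - 38 = 25 - 70 ≡ 37; y = λ·(32 - 37) - 27 ≡ 30. → (37, 30)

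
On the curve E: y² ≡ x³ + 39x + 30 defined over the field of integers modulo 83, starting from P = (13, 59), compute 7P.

(56, 58)

Repeated addition: build up to 7P.
2P: tangent at (13, 59): λ = (3·13² + 39)/(2·59) ≡ 48/35. 35⁻¹ ≡ 19 (mod 83) since 35·19 = 665 ≡ 1, so λ ≡ 48·19 ≡ 82.
  x = λ² - 13 - 13 = 6724 - 26 ≡ 58; y = λ·(13 - 58) - 59 ≡ 69. → (58, 69)
3P: (58, 69) + (13, 59). λ = (59 - 69)/(13 - 58) ≡ 73/38 mod 83. 38⁻¹ ≡ 59 (mod 83) since 38·59 = 2242 ≡ 1, so λ ≡ 74.
  x = λ² - 58 - 13 = 5476 - 71 ≡ 10; y = λ·(58 - 10) - 69 ≡ 80. → (10, 80)
4P: (10, 80) + (13, 59). λ = (59 - 80)/(13 - 10) ≡ 62/3 mod 83. 3⁻¹ ≡ 28 (mod 83) since 3·28 = 84 ≡ 1, so λ ≡ 76.
  x = λ² - 10 - 13 = 5776 - 23 ≡ 26; y = λ·(10 - 26) - 80 ≡ 32. → (26, 32)
5P: (26, 32) + (13, 59). λ = (59 - 32)/(13 - 26) ≡ 27/70 mod 83. 70⁻¹ ≡ 51 (mod 83), so λ ≡ 49.
  x = λ² - 26 - 13 = 2401 - 39 ≡ 38; y = λ·(26 - 38) - 32 ≡ 44. → (38, 44)
6P: (38, 44) + (13, 59). λ = (59 - 44)/(13 - 38) ≡ 15/58 mod 83. 58⁻¹ ≡ 73 (mod 83) since 58·73 = 4234 ≡ 1, so λ ≡ 16.
  x = λ² - 38 - 13 = 256 - 51 ≡ 39; y = λ·(38 - 39) - 44 ≡ 23. → (39, 23)
7P: (39, 23) + (13, 59). λ = (59 - 23)/(13 - 39) ≡ 36/57 mod 83. 57⁻¹ ≡ 67 (mod 83), so λ ≡ 5.
  x = λ² - 39 - 13 = 25 - 52 ≡ 56; y = λ·(39 - 56) - 23 ≡ 58. → (56, 58)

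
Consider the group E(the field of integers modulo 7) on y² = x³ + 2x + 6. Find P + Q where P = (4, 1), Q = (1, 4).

(3, 5)

(4, 1) + (1, 4). λ = (4 - 1)/(1 - 4) ≡ 3/4 mod 7. 4⁻¹ ≡ 2 (mod 7), so λ ≡ 6.
  x = λ² - 4 - 1 = 36 - 5 ≡ 3; y = λ·(4 - 3) - 1 ≡ 5. → (3, 5)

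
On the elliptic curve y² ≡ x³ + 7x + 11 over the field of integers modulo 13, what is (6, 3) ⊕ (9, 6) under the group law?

(12, 4)

(6, 3) + (9, 6). λ = (6 - 3)/(9 - 6) ≡ 3/3 mod 13. 3⁻¹ ≡ 9 (mod 13) since 3·9 = 27 ≡ 1, so λ ≡ 1.
  x = λ² - 6 - 9 = 1 - 15 ≡ 12; y = λ·(6 - 12) - 3 ≡ 4. → (12, 4)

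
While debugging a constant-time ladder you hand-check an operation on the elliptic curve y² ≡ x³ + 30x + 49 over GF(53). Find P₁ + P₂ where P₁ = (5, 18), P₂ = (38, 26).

(5, 18) + (38, 26). λ = (26 - 18)/(38 - 5) ≡ 8/33 mod 53. 33⁻¹ ≡ 45 (mod 53), so λ ≡ 42.
  x = λ² - 5 - 38 = 1764 - 43 ≡ 25; y = λ·(5 - 25) - 18 ≡ 43. → (25, 43)

(25, 43)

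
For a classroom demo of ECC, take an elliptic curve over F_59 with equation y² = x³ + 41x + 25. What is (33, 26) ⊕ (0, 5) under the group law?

(3, 36)

(33, 26) + (0, 5). λ = (5 - 26)/(0 - 33) ≡ 38/26 mod 59. 26⁻¹ ≡ 25 (mod 59) since 26·25 = 650 ≡ 1, so λ ≡ 6.
  x = λ² - 33 - 0 = 36 - 33 ≡ 3; y = λ·(33 - 3) - 26 ≡ 36. → (3, 36)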